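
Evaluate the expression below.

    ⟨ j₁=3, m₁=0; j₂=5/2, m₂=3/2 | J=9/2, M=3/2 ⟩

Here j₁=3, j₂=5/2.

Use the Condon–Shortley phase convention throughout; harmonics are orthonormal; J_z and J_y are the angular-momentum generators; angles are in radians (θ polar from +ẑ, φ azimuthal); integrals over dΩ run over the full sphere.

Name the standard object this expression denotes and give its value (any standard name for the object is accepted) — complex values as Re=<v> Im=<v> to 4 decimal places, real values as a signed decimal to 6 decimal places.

Clebsch–Gordan coefficient, −√(45/154) ≈ -0.540562

This is a Clebsch–Gordan (vector-coupling) coefficient.
j₁+j₂−J=1  J+j₁−j₂=5  J−j₁+j₂=4  j₁+j₂+J+1=11
(j₁±m₁, j₂±m₂, J±M) = (3,3,4,1,6,3)
P² = 207360/77
sum k=0..1:
  [0] +1/288 = 1/288
  [1] −1/72 = -1/72
S = -1/96
C² = P²·S² = 45/154 ; C = -0.540562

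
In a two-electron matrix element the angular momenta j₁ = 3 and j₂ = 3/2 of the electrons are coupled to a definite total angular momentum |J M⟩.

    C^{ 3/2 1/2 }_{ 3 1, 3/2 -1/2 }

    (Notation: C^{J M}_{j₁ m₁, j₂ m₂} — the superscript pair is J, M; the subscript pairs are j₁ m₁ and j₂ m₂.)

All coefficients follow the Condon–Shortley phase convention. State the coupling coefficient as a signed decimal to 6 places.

triangle: 3!×3!×0!/7! = 36/5040
(j±m)!: 4!×2!×1!×2!×2!×1! = 192
prefactor² = (2J+1)×Δ×N² = 192/35
  k=1: −1/(1!×2!×1!×0!×2!×0!) = -1/4
Σ = -1/4  ⇒  CG² = 192/35×(-1/4)² = 12/35
CG = −√(12/35) = -0.585540

−√(12/35) ≈ -0.585540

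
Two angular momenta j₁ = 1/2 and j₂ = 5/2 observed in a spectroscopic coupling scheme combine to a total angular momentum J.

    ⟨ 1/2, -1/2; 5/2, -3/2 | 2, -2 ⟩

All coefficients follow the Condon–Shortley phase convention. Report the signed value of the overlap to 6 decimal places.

√[5·1!0!4!/6! · 0!1!1!4!0!4!] = √(96)
  +(−1)^1/∏(1,0,0,0,0,4)! = -1/24  (running -1/24)
⟨..|..⟩ = √(96)·(-1/24) = -0.408248

-0.408248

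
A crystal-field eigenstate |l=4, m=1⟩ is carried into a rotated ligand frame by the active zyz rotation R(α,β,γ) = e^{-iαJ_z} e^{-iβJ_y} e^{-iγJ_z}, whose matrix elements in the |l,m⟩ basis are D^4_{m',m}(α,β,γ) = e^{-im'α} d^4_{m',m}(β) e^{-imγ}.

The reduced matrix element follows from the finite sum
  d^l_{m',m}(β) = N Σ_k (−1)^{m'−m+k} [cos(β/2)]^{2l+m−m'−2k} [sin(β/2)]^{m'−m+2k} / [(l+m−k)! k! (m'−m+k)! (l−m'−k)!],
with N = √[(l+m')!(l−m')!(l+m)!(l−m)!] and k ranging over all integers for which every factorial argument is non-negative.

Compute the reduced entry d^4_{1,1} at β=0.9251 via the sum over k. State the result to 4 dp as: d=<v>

d^4_{1,1}(β=0.9251) via the finite sum:
c=cos(0.925100/2)=0.894918, s=sin(0.925100/2)=0.446232; N=√[120·6·120·6]=720.000000
Admissible k: 0..3 (factorial args all ≥0)
  k=0: (−1)^0·720.0000/(720)·0.8949^8·0.4462^0 = +0.411400
  k=1: (−1)^1·720.0000/(48)·0.8949^6·0.4462^2 = -1.534299
  k=2: (−1)^2·720.0000/(24)·0.8949^4·0.4462^4 = +0.762947
  k=3: (−1)^3·720.0000/(72)·0.8949^2·0.4462^6 = -0.063231
d^4_{1,1}(0.9251) = +0.411400 -1.534299 +0.762947 -0.063231 = -0.423182

d=-0.4232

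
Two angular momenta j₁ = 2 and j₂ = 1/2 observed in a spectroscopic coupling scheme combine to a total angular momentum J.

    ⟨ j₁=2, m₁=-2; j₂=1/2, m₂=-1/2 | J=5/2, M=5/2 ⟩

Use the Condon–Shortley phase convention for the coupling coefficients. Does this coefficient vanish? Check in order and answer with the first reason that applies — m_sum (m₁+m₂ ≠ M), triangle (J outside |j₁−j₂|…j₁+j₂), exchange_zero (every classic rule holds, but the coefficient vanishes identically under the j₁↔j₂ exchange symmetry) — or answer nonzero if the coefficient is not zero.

m-sum: m₁+m₂ = -2+(-1/2) = -5/2, M = 5/2  ✗ ⇒ coefficient is 0

m_sum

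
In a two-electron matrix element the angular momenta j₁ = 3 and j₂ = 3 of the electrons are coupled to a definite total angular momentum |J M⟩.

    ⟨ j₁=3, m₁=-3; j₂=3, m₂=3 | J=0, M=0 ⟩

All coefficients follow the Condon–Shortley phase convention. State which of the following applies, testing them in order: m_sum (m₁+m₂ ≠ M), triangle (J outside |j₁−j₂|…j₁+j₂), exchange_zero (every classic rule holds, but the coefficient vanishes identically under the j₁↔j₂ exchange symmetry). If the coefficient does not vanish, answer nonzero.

nonzero

m-sum: m₁+m₂ = -3+3 = 0, M = 0  ✓
triangle: |j₁−j₂| = 0 ≤ J = 0 ≤ j₁+j₂ = 6  ✓
exchange: j₁≠j₂ or m₁≠m₂ — the exchange symmetry imposes no constraint here
value check: CG = +√(1/7) = +0.377964 ≠ 0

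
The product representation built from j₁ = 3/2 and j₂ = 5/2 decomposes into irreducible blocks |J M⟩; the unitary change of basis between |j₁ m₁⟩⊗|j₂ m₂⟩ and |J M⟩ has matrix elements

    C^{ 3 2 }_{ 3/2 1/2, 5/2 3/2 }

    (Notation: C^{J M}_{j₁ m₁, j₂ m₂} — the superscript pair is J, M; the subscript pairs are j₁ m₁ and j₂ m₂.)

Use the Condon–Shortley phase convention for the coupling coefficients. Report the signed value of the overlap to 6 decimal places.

−√(1/12) ≈ -0.288675

j₁+j₂−J=1  J+j₁−j₂=2  J−j₁+j₂=4  j₁+j₂+J+1=8
(j₁±m₁, j₂±m₂, J±M) = (2,1,4,1,5,1)
P² = 48
sum k=0..1:
  [0] +1/24 = 1/24
  [1] −1/12 = -1/12
S = -1/24
C² = P²·S² = 1/12 ; C = -0.288675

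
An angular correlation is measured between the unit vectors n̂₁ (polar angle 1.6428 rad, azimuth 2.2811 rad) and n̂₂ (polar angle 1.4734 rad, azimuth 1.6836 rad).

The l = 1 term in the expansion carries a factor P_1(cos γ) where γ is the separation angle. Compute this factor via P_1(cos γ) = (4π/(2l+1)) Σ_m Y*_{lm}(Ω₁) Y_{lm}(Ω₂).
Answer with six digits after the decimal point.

Term-by-term m-sum for l=1 (normalisation 4π/3 = 4.188790):
  m=-1: Y*=(-0.224701, 0.261262)  Y=(-0.038706, -0.341671)  product (0.097963, 0.066661)
  m=+0: Y*=(-0.035151, -0.000000)  Y=(0.047513, 0.000000)  product (-0.001670, -0.000000)
  m=+1: Y*=(0.224701, 0.261262)  Y=(0.038706, -0.341671)  product (0.097963, -0.066661)
Σ over m = (0.194256, 0.000000); ×(4π/3) → (0.813699, 0.000000). Real part: 0.813699

0.813699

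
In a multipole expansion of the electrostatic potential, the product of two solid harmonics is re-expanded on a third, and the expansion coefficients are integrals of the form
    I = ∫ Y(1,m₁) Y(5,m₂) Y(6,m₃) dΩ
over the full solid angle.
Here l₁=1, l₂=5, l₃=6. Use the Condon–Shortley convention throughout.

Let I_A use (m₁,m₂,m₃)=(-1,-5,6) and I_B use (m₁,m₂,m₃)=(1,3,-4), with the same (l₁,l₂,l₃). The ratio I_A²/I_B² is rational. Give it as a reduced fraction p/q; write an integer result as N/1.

Same 1,5,6: normalisation and zero-m 3j drop out of the ratio.
A: Δ: 0! 2! 10! / 13! → 1/858; sum: t=0:+1/7257600 = 1/7257600; 3j²(1 5 6; -1 -5 6) = Δ·Π!·Σ² = 1/13  (sign +1)
B: Δ: 0! 2! 10! / 13! → 1/858; sum: t=0:+1/161280 = 1/161280; 3j²(1 5 6; 1 3 -4) = Δ·Π!·Σ² = 15/286  (sign +1)
I_A²/I_B² = (1/13)/(15/286) = 22/15

22/15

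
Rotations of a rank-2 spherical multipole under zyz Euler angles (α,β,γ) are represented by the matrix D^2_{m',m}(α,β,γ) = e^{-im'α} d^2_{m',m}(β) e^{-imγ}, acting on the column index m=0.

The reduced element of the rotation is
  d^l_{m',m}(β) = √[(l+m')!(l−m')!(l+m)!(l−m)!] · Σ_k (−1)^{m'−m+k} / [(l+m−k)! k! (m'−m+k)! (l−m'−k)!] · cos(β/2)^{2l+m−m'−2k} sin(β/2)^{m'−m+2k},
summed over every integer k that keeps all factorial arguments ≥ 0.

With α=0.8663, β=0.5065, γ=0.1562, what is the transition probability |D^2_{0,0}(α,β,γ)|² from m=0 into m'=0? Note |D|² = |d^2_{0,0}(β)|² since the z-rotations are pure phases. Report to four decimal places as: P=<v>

Split into d^2_{0,0}(β=0.5065) × two z-phases.
c=cos(0.506500/2)=0.968103, s=sin(0.506500/2)=0.250552; N=√[2·2·2·2]=4.000000
k∈{0,1,2} keeps every argument non-negative
  k=0: (−1)^0·4.0000/(4)·0.9681^4·0.2506^0 = +0.878389
  k=1: (−1)^1·4.0000/(1)·0.9681^2·0.2506^2 = -0.235341
  k=2: (−1)^2·4.0000/(4)·0.9681^0·0.2506^4 = +0.003941
d^2_{0,0}(0.5065) = +0.878389 -0.235341 +0.003941 = +0.646988
|D^2_{0,0}|² = |d^2_{0,0}(β)|² = (+0.646988)² = 0.418594 (the z-rotation phases have unit modulus)

P=0.4186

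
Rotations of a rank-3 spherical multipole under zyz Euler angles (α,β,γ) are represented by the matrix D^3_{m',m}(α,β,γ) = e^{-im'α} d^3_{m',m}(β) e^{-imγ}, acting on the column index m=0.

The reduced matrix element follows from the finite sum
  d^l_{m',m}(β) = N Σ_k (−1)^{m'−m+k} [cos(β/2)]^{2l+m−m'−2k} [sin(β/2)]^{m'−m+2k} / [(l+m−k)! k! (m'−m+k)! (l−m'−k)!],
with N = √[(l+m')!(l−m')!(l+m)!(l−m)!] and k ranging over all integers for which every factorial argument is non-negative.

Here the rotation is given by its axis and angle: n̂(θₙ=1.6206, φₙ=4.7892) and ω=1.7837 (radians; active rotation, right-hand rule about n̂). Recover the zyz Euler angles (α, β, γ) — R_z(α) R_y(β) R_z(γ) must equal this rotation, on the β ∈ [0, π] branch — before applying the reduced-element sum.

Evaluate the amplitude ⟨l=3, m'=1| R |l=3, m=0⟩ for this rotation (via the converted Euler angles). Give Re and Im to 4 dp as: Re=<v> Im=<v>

Axis–angle → zyz. n̂ = (sinθₙcosφₙ, sinθₙsinφₙ, cosθₙ) = (+0.076640, -0.995815, -0.049783), ω = 1.7837.
R = I cosω + sinω [n̂]ₓ + (1−cosω) n̂n̂ᵀ gives
  R = [-0.204184, -0.043787, -0.977953; -0.141105, +0.989883, -0.014860; +0.968710, +0.134960, -0.208297]
β = atan2(√(R₁₃²+R₂₃²), R₃₃) = 1.780630; α = atan2(R₂₃, R₁₃) mod 2π = 3.156787; γ = atan2(R₃₂, −R₃₁) mod 2π = 3.003165
Split into d^3_{1,0}(β=1.7806) × two z-phases.
c=cos(1.780630/2)=0.629167, s=sin(1.780630/2)=0.777270; N=√[24·2·6·6]=41.569219
k: max(0,(0)−(1))=0 … min(3+(0),3−(1))=2
  k=0: (−1)^1·41.5692/(12)·0.6292^5·0.7773^1 = -0.265457
  k=1: (−1)^2·41.5692/(4)·0.6292^3·0.7773^3 = +1.215419
  k=2: (−1)^3·41.5692/(12)·0.6292^1·0.7773^5 = -0.618324
d^3_{1,0}(1.7806) = -0.265457 +1.215419 -0.618324 = +0.331638
Phases: e^{-i·(1)·3.1568}=-0.999885+0.015193i, e^{-i·(0)·3.0032}=+1.000000+0.000000i ⇒ D=-0.331600+0.005039i

Re=-0.3316 Im=0.0050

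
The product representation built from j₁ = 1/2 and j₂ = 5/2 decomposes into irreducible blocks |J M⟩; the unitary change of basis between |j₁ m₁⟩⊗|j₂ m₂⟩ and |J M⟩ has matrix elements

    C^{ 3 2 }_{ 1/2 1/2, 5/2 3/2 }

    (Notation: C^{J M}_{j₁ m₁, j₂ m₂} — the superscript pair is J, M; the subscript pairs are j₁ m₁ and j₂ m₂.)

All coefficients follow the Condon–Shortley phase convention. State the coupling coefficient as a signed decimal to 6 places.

triangle: 0!×1!×5!/7! = 120/5040
(j±m)!: 1!×0!×4!×1!×5!×1! = 2880
prefactor² = (2J+1)×Δ×N² = 480
  k=0: +1/(0!×0!×0!×4!×1!×1!) = 1/24
Σ = 1/24  ⇒  CG² = 480×(1/24)² = 5/6
CG = +√(5/6) = +0.912871

+0.912871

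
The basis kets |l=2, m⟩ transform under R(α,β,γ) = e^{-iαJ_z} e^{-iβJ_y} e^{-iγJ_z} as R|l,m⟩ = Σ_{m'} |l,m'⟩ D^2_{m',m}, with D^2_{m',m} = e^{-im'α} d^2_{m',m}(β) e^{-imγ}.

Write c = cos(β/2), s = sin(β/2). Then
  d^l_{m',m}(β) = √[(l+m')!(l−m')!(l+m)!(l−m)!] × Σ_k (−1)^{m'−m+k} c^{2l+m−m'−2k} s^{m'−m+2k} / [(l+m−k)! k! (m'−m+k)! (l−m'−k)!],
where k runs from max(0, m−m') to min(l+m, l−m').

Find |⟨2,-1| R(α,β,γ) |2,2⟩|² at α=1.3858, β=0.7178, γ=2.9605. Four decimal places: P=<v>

Split into d^2_{-1,2}(β=0.7178) × two z-phases.
With c≡cos(β/2)=0.936284 and s≡sin(β/2)=0.351245, N=[1·6·24·1]^{1/2}=12.000000
The bounds max(0,m−m')=3 and min(l+m,l−m')=3 give 1 term
  k=3: (−1)^0·12.0000/(6)·0.9363^1·0.3512^3 = +0.081146
d^2_{-1,2}(0.7178) = +0.081146
|D^2_{-1,2}|² = |d^2_{-1,2}(β)|² = (+0.081146)² = 0.006585 (the z-rotation phases have unit modulus)

P=0.0066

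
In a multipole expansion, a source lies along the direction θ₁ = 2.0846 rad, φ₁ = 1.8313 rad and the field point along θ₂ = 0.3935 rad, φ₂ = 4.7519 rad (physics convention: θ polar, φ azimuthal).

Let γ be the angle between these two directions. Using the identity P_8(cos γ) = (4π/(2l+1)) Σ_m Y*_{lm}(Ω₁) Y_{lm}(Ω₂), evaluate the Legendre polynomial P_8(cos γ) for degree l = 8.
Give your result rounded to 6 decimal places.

0.080380

Summing Y*_{l m}(θ₁,φ₁)·Y_{l m}(θ₂,φ₂) over m ∈ [−8, 8]; prefactor 4π/(2·8+1) = 0.739198:
  m=-8: Y*=-0.083737+0.148573i  Y=+0.000229-0.000075i  product -0.000008+0.000040i
  m=-7: Y*=-0.372769-0.096268i  Y=-0.000633-0.002232i  product +0.000021+0.000893i
  m=-6: Y*=-0.003349-0.430812i  Y=-0.013712+0.003313i  product +0.001473+0.005896i
  m=-5: Y*=+0.120362-0.033088i  Y=+0.011964+0.059772i  product +0.003418+0.006798i
  m=-4: Y*=-0.146045-0.249957i  Y=+0.188563-0.030052i  product -0.035050-0.042744i
  m=-3: Y*=+0.200703-0.202270i  Y=-0.049463-0.415334i  product -0.093937-0.073354i
  m=-2: Y*=-0.136390-0.078274i  Y=-0.560283+0.044367i  product +0.079890+0.037804i
  m=-1: Y*=+0.082194-0.308349i  Y=+0.009524+0.240914i  product +0.075068+0.016865i
  m=+0: Y*=-0.112606-0.000000i  Y=-0.417290+0.000000i  product +0.046989+0.000000i
  m=+1: Y*=-0.082194-0.308349i  Y=-0.009524+0.240914i  product +0.075068-0.016865i
  m=+2: Y*=-0.136390+0.078274i  Y=-0.560283-0.044367i  product +0.079890-0.037804i
  m=+3: Y*=-0.200703-0.202270i  Y=+0.049463-0.415334i  product -0.093937+0.073354i
  m=+4: Y*=-0.146045+0.249957i  Y=+0.188563+0.030052i  product -0.035050+0.042744i
  m=+5: Y*=-0.120362-0.033088i  Y=-0.011964+0.059772i  product +0.003418-0.006798i
  m=+6: Y*=-0.003349+0.430812i  Y=-0.013712-0.003313i  product +0.001473-0.005896i
  m=+7: Y*=+0.372769-0.096268i  Y=+0.000633-0.002232i  product +0.000021-0.000893i
  m=+8: Y*=-0.083737-0.148573i  Y=+0.000229+0.000075i  product -0.000008-0.000040i
Total Σ_m = +0.108740+0.000000i. Multiply by 0.739198: +0.080380+0.000000i. P_8(cos γ) = 0.080380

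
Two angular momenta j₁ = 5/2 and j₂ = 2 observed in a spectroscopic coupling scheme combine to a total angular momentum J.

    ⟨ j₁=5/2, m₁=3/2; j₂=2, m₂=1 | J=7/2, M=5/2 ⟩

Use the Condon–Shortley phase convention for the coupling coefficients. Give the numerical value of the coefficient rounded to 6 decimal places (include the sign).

√[8·1!4!3!/9! · 4!1!3!1!6!1!] = √(2304/7)
  +(−1)^0/∏(0,1,1,3,3,0)! = 1/36  (running 1/36)
  +(−1)^1/∏(1,0,0,2,4,1)! = -1/48  (running 1/144)
⟨..|..⟩ = √(2304/7)·(1/144) = +0.125988

+√(1/63) = +0.125988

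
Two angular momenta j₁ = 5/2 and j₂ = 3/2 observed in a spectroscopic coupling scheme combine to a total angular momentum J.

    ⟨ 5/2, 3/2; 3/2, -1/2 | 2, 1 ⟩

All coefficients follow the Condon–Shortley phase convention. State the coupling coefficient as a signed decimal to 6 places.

j₁+j₂−J=2  J+j₁−j₂=3  J−j₁+j₂=1  j₁+j₂+J+1=7
(j₁±m₁, j₂±m₂, J±M) = (4,1,1,2,3,1)
P² = 24/7
sum k=0..1:
  [0] +1/4 = 1/4
  [1] −1/6 = -1/6
S = 1/12
C² = P²·S² = 1/42 ; C = +0.154303

+√(1/42) ≈ +0.154303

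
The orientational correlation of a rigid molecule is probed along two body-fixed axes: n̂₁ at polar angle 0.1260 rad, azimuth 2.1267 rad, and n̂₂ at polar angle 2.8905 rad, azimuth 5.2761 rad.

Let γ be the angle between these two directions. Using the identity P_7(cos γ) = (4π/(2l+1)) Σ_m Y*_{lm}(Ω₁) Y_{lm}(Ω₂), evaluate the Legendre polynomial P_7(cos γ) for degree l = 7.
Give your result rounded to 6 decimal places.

Summing Y*_{l m}(θ₁,φ₁)·Y_{l m}(θ₂,φ₂) over m ∈ [−7, 7]; prefactor 4π/(2·7+1) = 0.837758:
  term(m=-7) = -0.000000+0.000000i   from Y*(Ω₁)=-0.000000+0.000000i, Y(Ω₂)=+0.000021+0.000020i
  term(m=-6) = -0.000000+0.000000i   from Y*(Ω₁)=+0.000007+0.000001i, Y(Ω₂)=-0.000414+0.000102i
  term(m=-5) = -0.000001+0.000000i   from Y*(Ω₁)=-0.000048-0.000127i, Y(Ω₂)=+0.001235-0.003689i
  term(m=-4) = -0.000044+0.000001i   from Y*(Ω₁)=-0.001080+0.001413i, Y(Ω₂)=+0.015746+0.019311i
  term(m=-3) = -0.001910+0.000045i   from Y*(Ω₁)=+0.016731+0.001627i, Y(Ω₂)=-0.112812+0.013641i
  term(m=-2) = -0.039103+0.000611i   from Y*(Ω₁)=-0.049148-0.099452i, Y(Ω₂)=+0.151231-0.318442i
  term(m=-1) = -0.294157+0.002297i   from Y*(Ω₁)=-0.243027+0.391185i, Y(Ω₂)=+0.341305+0.539927i
  term(m=+0) = -0.275524+0.000000i   from Y*(Ω₁)=+0.862730-0.000000i, Y(Ω₂)=-0.319363+0.000000i
  term(m=+1) = -0.294157-0.002297i   from Y*(Ω₁)=+0.243027+0.391185i, Y(Ω₂)=-0.341305+0.539927i
  term(m=+2) = -0.039103-0.000611i   from Y*(Ω₁)=-0.049148+0.099452i, Y(Ω₂)=+0.151231+0.318442i
  term(m=+3) = -0.001910-0.000045i   from Y*(Ω₁)=-0.016731+0.001627i, Y(Ω₂)=+0.112812+0.013641i
  term(m=+4) = -0.000044-0.000001i   from Y*(Ω₁)=-0.001080-0.001413i, Y(Ω₂)=+0.015746-0.019311i
  term(m=+5) = -0.000001-0.000000i   from Y*(Ω₁)=+0.000048-0.000127i, Y(Ω₂)=-0.001235-0.003689i
  term(m=+6) = -0.000000-0.000000i   from Y*(Ω₁)=+0.000007-0.000001i, Y(Ω₂)=-0.000414-0.000102i
  term(m=+7) = -0.000000-0.000000i   from Y*(Ω₁)=+0.000000+0.000000i, Y(Ω₂)=-0.000021+0.000020i
Accumulated sum -0.945952+0.000000i; after 4π/(2l+1) scaling, -0.792479+0.000000i ⇒ P_7 = -0.792479

-0.792479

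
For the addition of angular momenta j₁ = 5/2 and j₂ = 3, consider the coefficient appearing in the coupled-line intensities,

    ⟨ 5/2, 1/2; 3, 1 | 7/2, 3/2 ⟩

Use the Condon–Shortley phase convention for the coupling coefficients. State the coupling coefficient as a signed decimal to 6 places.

-0.487950  (= −√(5/21))

triangle: 2!×3!×4!/10! = 288/3628800
(j±m)!: 3!×2!×4!×2!×5!×2! = 138240
prefactor² = (2J+1)×Δ×N² = 3072/35
  k=0: +1/(0!×2!×2!×4!×1!×0!) = 1/96
  k=1: −1/(1!×1!×1!×3!×2!×1!) = -1/12
  k=2: +1/(2!×0!×0!×2!×3!×2!) = 1/48
Σ = -5/96  ⇒  CG² = 3072/35×(-5/96)² = 5/21
CG = −√(5/21) = -0.487950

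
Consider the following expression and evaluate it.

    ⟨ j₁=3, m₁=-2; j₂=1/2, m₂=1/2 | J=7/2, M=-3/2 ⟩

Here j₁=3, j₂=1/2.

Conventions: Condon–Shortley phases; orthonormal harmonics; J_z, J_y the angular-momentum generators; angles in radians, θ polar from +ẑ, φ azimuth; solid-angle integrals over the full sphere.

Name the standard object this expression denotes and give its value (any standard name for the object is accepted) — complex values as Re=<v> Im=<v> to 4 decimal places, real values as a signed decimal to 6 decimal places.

Clebsch–Gordan coefficient, +√(2/7) ≈ +0.534522

This is a Clebsch–Gordan (vector-coupling) coefficient.
√[8·0!6!1!/8! · 1!5!1!0!2!5!] = √(28800/7)
  +(−1)^0/∏(0,0,5,1,1,0)! = 1/120  (running 1/120)
⟨..|..⟩ = √(28800/7)·(1/120) = +0.534522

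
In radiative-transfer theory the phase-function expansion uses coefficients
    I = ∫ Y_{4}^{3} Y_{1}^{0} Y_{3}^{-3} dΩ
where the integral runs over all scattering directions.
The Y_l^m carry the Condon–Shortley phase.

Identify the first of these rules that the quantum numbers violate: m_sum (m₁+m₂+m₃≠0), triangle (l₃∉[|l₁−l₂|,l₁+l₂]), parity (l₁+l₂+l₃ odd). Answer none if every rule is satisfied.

none

m₁+m₂+m₃ = 3 + 0 − 3 = 0  ✓
triangle: |4−1|=3 ≤ l₃=3 ≤ 4+1=5  ✓
parity: l₁+l₂+l₃ = 8 is even  ✓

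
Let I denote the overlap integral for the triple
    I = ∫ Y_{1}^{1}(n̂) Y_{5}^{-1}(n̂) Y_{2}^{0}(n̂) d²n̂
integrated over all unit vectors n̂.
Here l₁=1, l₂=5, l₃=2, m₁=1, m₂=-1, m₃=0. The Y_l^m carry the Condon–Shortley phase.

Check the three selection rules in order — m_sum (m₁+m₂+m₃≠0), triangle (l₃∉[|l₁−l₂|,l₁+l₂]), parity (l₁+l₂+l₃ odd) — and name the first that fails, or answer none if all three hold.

triangle

Σmᵢ = 0  ✓
l₃∈[|l₁−l₂|,l₁+l₂]=[4,6] required, l₃=2 fails  ✗
Σlᵢ = 8 ⇒ even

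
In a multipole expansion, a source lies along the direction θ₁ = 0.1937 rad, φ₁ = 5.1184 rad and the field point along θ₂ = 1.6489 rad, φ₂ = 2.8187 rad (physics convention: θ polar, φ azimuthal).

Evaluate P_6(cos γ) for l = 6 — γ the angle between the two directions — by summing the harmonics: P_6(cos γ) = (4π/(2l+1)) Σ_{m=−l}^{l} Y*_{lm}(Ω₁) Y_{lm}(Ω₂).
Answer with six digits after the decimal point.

-0.071669

Term-by-term m-sum for l=6 (normalisation 4π/13 = 0.966644):
  m=-6: Y*=0.00002 - 0.00002j  Y=-0.17000 + 0.44280j  product 0.00000 + 0.00001j
  m=-5: Y*=0.00039 + 0.00019j  Y=-0.00561 + 0.12847j  product -0.00003 + 0.00005j
  m=-4: Y*=-0.00025 + 0.00469j  Y=-0.09063 - 0.31611j  product 0.00151 - 0.00035j
  m=-3: Y*=-0.03248 + 0.01196j  Y=-0.08366 - 0.12173j  product 0.00417 + 0.00295j
  m=-2: Y*=-0.11846 - 0.12494j  Y=0.23051 + 0.17371j  product -0.00560 - 0.04938j
  m=-1: Y*=0.20627 - 0.47981j  Y=0.14644 + 0.04900j  product 0.05372 - 0.06016j
  m=+0: Y*=0.65364 + 0.00000j  Y=-0.27795 + 0.00000j  product -0.18168 + 0.00000j
  m=+1: Y*=-0.20627 - 0.47981j  Y=-0.14644 + 0.04900j  product 0.05372 + 0.06016j
  m=+2: Y*=-0.11846 + 0.12494j  Y=0.23051 - 0.17371j  product -0.00560 + 0.04938j
  m=+3: Y*=0.03248 + 0.01196j  Y=0.08366 - 0.12173j  product 0.00417 - 0.00295j
  m=+4: Y*=-0.00025 - 0.00469j  Y=-0.09063 + 0.31611j  product 0.00151 + 0.00035j
  m=+5: Y*=-0.00039 + 0.00019j  Y=0.00561 + 0.12847j  product -0.00003 - 0.00005j
  m=+6: Y*=0.00002 + 0.00002j  Y=-0.17000 - 0.44280j  product 0.00000 - 0.00001j
Accumulated sum -0.07414 + 0.00000j; after 4π/(2l+1) scaling, -0.07167 + 0.00000j ⇒ P_6 = -0.071669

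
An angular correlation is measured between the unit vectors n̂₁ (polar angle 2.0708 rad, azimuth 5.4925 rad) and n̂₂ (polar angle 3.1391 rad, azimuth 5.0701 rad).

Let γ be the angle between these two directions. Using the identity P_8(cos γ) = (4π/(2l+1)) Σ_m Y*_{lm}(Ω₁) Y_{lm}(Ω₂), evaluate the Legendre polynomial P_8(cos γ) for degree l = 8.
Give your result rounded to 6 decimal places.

-0.123059

Addition theorem: P_8(cos γ) = (4π/17) Σ_m Y*_{lm}(Ω₁) Y_{lm}(Ω₂), m = −8…8:
  m=-8: (0.181166, -0.007667) × (-0.000000, -0.000000) = (-0.000000, -0.000000)  (running Σ = (-0.000000, -0.000000))
  m=-7: (-0.290362, -0.269628) × (0.000000, -0.000000) = (-0.000000, 0.000000)  (running Σ = (-0.000000, 0.000000))
  m=-6: (0.013349, 0.420673) × (0.000000, 0.000000) = (-0.000000, 0.000000)  (running Σ = (-0.000000, 0.000000))
  m=-5: (0.062530, -0.065927) × (-0.000000, 0.000000) = (-0.000000, 0.000000)  (running Σ = (-0.000000, 0.000000))
  m=-4: (0.309349, -0.006543) × (0.000000, -0.000000) = (0.000000, -0.000000)  (running Σ = (0.000000, -0.000000))
  m=-3: (-0.186145, -0.180332) × (0.000000, 0.000000) = (-0.000000, -0.000000)  (running Σ = (-0.000000, -0.000000))
  m=-2: (-0.002014, -0.190439) × (-0.000048, 0.000042) = (0.000008, 0.000009)  (running Σ = (0.000008, 0.000009))
  m=-1: (-0.211992, 0.214246) × (-0.004306, -0.011521) = (0.003381, 0.001520)  (running Σ = (0.003389, 0.001529))
  m=0: (-0.148976, -0.000000) × (1.162977, 0.000000) = (-0.173255, -0.000000)  (running Σ = (-0.169866, 0.001529))
  m=1: (0.211992, 0.214246) × (0.004306, -0.011521) = (0.003381, -0.001520)  (running Σ = (-0.166484, 0.000009))
  m=2: (-0.002014, 0.190439) × (-0.000048, -0.000042) = (0.000008, -0.000009)  (running Σ = (-0.166476, -0.000000))
  m=3: (0.186145, -0.180332) × (-0.000000, 0.000000) = (-0.000000, 0.000000)  (running Σ = (-0.166476, -0.000000))
  m=4: (0.309349, 0.006543) × (0.000000, 0.000000) = (0.000000, 0.000000)  (running Σ = (-0.166476, 0.000000))
  m=5: (-0.062530, -0.065927) × (0.000000, 0.000000) = (-0.000000, -0.000000)  (running Σ = (-0.166476, 0.000000))
  m=6: (0.013349, -0.420673) × (0.000000, -0.000000) = (-0.000000, -0.000000)  (running Σ = (-0.166476, 0.000000))
  m=7: (0.290362, -0.269628) × (-0.000000, -0.000000) = (-0.000000, -0.000000)  (running Σ = (-0.166476, -0.000000))
  m=8: (0.181166, 0.007667) × (-0.000000, 0.000000) = (-0.000000, 0.000000)  (running Σ = (-0.166476, -0.000000))
Σ over m = (-0.166476, -0.000000); ×(4π/17) → (-0.123059, -0.000000). Real part: -0.123059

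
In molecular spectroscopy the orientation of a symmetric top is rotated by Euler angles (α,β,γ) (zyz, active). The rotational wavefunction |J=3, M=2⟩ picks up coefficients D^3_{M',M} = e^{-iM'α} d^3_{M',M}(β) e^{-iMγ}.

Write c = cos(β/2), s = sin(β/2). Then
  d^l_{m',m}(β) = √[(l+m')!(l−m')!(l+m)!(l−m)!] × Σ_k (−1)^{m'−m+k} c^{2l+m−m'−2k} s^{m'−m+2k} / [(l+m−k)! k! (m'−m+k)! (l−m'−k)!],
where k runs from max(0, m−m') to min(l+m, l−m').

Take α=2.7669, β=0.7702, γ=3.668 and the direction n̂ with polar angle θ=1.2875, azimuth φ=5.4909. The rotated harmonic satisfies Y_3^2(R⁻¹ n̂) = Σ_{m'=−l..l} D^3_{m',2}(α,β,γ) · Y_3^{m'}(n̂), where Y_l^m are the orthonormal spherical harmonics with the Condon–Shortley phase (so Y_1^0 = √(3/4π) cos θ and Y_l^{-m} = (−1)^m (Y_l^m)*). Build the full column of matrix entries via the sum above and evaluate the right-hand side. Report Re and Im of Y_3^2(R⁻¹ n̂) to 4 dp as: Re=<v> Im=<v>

Need the full column D^3_{m',2} for m'=−3..3 at α=2.7669, β=0.7702, γ=3.6680.
cos(β/2)=0.926761, sin(β/2)=0.375652
d^3_{-3,2}: single k=5 term ⇒ +0.016981;  D = +0.009674+0.013957i
d^3_{-2,2}: k∈[4..5] ⇒ +0.085516 -0.002810 = +0.082706;  D = -0.018968-0.080501i
d^3_{-1,2}: k∈[3..4] ⇒ +0.266864 -0.021923 = +0.244941;  D = -0.034977+0.242431i
d^3_{0,2}: k∈[2..3] ⇒ +0.570167 -0.093678 = +0.476489;  D = +0.235923-0.413984i
d^3_{1,2}: k∈[1..2] ⇒ +0.812127 -0.266864 = +0.545263;  D = -0.424625+0.342061i
d^3_{2,2}: k∈[0..1] ⇒ +0.633587 -0.520489 = +0.113098;  D = +0.107931-0.033793i
d^3_{3,2}: single k=0 term ⇒ -0.629071;  D = +0.627474+0.044792i
Y_3^{m'}(θ=1.2875,φ=5.4909) and Σ D·Y over m':
  (+0.0097+0.0140i)·(-0.2665+0.2557i)  (-0.0190-0.0805i)·(-0.0036+0.2633i)  (-0.0350+0.2424i)·(-0.1328-0.1346i)  (+0.2359-0.4140i)·(-0.2722+0.0000i)  (-0.4246+0.3421i)·(+0.1328-0.1346i)  (+0.1079-0.0338i)·(-0.0036-0.2633i)  (+0.6275+0.0448i)·(+0.2665+0.2557i)
Y_3^2(R⁻¹ n̂) = +0.124313+0.325898i

Re=0.1243 Im=0.3259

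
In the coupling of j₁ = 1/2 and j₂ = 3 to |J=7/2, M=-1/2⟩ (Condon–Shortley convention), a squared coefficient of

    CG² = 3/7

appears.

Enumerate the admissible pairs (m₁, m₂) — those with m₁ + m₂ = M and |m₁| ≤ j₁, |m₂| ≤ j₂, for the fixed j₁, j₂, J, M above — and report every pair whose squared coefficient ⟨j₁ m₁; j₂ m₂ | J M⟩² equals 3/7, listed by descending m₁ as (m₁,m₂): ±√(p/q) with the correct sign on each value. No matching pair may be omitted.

Admissible pairs with m₁+m₂ = M = -1/2: (-1/2,0), (1/2,-1)
  (m₁,m₂)=(1/2,-1): CG² = 3/7, CG = +√(3/7)   ← matches the target
  (m₁,m₂)=(-1/2,0): CG² = 4/7, CG = +√(4/7)
Pairs with CG² = 3/7: (1/2,-1): +√(3/7)

(1/2,-1): +√(3/7)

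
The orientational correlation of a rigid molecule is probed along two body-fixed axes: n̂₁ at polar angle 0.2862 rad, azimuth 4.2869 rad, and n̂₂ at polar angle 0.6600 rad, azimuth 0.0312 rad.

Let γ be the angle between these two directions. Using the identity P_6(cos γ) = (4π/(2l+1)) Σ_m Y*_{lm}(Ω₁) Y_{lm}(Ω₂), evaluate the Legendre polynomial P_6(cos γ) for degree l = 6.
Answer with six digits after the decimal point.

Term-by-term m-sum for l=6 (normalisation 4π/13 = 0.966644):
  [-6]  conj(Y_{6,-6})(Ω₁) = +0.000203+0.000136i ; Y_{6,-6}(Ω₂) = +0.025213-0.004776i ; Δ = +0.000006+0.000002i
  [-5]  conj(Y_{6,-5})(Ω₁) = -0.002444+0.001521i ; Y_{6,-5}(Ω₂) = +0.113148-0.017796i ; Δ = -0.000249+0.000216i
  [-4]  conj(Y_{6,-4})(Ω₁) = -0.002704-0.020498i ; Y_{6,-4}(Ω₂) = +0.293393-0.036807i ; Δ = -0.001548-0.005914i
  [-3]  conj(Y_{6,-3})(Ω₁) = +0.095846+0.029054i ; Y_{6,-3}(Ω₂) = +0.456388-0.042843i ; Δ = +0.044988+0.009154i
  [-2]  conj(Y_{6,-2})(Ω₁) = -0.211921+0.241713i ; Y_{6,-2}(Ω₂) = +0.320082-0.019999i ; Δ = -0.062998+0.081606i
  [-1]  conj(Y_{6,-1})(Ω₁) = -0.245949-0.542727i ; Y_{6,-1}(Ω₂) = -0.173441+0.005413i ; Δ = +0.045595+0.092800i
  [+0]  conj(Y_{6,0})(Ω₁) = +0.311154-0.000000i ; Y_{6,0}(Ω₂) = -0.381976+0.000000i ; Δ = -0.118854+0.000000i
  [+1]  conj(Y_{6,1})(Ω₁) = +0.245949-0.542727i ; Y_{6,1}(Ω₂) = +0.173441+0.005413i ; Δ = +0.045595-0.092800i
  [+2]  conj(Y_{6,2})(Ω₁) = -0.211921-0.241713i ; Y_{6,2}(Ω₂) = +0.320082+0.019999i ; Δ = -0.062998-0.081606i
  [+3]  conj(Y_{6,3})(Ω₁) = -0.095846+0.029054i ; Y_{6,3}(Ω₂) = -0.456388-0.042843i ; Δ = +0.044988-0.009154i
  [+4]  conj(Y_{6,4})(Ω₁) = -0.002704+0.020498i ; Y_{6,4}(Ω₂) = +0.293393+0.036807i ; Δ = -0.001548+0.005914i
  [+5]  conj(Y_{6,5})(Ω₁) = +0.002444+0.001521i ; Y_{6,5}(Ω₂) = -0.113148-0.017796i ; Δ = -0.000249-0.000216i
  [+6]  conj(Y_{6,6})(Ω₁) = +0.000203-0.000136i ; Y_{6,6}(Ω₂) = +0.025213+0.004776i ; Δ = +0.000006-0.000002i
Total Σ_m = -0.067266+0.000000i. Multiply by 0.966644: -0.065023+0.000000i. P_6(cos γ) = -0.065023

-0.065023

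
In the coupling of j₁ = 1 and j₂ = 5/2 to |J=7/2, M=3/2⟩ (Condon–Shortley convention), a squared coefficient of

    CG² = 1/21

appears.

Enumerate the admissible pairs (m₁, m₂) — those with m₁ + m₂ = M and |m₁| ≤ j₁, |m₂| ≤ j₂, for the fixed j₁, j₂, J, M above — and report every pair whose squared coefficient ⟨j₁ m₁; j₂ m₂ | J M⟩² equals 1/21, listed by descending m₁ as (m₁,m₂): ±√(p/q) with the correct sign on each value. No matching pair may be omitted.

Admissible pairs with m₁+m₂ = M = 3/2: (-1,5/2), (0,3/2), (1,1/2)
  (m₁,m₂)=(1,1/2): CG² = 10/21, CG = +√(10/21)
  (m₁,m₂)=(0,3/2): CG² = 10/21, CG = +√(10/21)
  (m₁,m₂)=(-1,5/2): CG² = 1/21, CG = +√(1/21)   ← matches the target
Pairs with CG² = 1/21: (-1,5/2): +√(1/21)

(-1,5/2): +√(1/21)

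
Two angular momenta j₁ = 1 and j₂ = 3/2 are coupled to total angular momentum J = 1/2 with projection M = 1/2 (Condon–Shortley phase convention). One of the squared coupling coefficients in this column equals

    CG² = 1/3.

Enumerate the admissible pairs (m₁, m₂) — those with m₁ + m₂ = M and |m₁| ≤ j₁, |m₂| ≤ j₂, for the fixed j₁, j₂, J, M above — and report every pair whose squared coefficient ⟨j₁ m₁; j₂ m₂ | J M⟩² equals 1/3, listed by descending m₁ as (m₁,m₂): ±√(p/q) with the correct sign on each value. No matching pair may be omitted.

(0,1/2): −√(1/3)

Admissible pairs with m₁+m₂ = M = 1/2: (-1,3/2), (0,1/2), (1,-1/2)
  (m₁,m₂)=(1,-1/2): CG² = 1/6, CG = +√(1/6)
  (m₁,m₂)=(0,1/2): CG² = 1/3, CG = −√(1/3)   ← matches the target
  (m₁,m₂)=(-1,3/2): CG² = 1/2, CG = +√(1/2)
Pairs with CG² = 1/3: (0,1/2): −√(1/3)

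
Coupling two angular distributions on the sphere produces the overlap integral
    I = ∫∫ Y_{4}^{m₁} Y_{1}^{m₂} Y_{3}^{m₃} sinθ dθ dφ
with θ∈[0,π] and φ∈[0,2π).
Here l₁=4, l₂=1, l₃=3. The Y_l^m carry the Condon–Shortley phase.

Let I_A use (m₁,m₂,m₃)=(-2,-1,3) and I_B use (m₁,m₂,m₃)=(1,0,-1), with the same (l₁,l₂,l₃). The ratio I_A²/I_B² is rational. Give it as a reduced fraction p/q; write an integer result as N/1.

l's match ⇒ only the (l;m) 3-j factors differ between A and B.
A: triangle coeff Δ(4,1,3) = 1/252; Σ_t [0,0]: t=0:+1/1440 = 1/1440; (3j)²=1/252 [(4 1 3; -2 -1 3)], sign=+1
B: triangle coeff Δ(4,1,3) = 1/252; Σ_t [1,1]: t=1:−1/48 = -1/48; (3j)²=5/84 [(4 1 3; 1 0 -1)], sign=-1
I_A²/I_B² = (1/252)/(5/84) = 1/15

1/15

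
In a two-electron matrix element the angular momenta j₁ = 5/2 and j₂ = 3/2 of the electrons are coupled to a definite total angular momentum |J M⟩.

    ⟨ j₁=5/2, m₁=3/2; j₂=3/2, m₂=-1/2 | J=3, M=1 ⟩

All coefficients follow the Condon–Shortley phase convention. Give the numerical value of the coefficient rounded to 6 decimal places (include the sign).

triangle: 1!*4!*2!/8! = 48/40320
(j±m)!: 4!*1!*1!*2!*4!*2! = 2304
prefactor² = (2J+1)*Δ*N² = 96/5
  k=0: +1/(0!*1!*1!*1!*3!*1!) = 1/6
  k=1: −1/(1!*0!*0!*0!*4!*2!) = -1/48
Σ = 7/48  ⇒  CG² = 96/5*(7/48)² = 49/120
CG = +√(49/120) = +0.639010

+√(49/120) ≈ +0.639010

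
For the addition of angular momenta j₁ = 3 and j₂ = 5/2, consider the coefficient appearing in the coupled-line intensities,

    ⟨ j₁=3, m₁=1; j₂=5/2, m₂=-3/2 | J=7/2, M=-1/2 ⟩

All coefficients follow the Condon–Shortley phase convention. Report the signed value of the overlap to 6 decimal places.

+0.356348

triangle: 2!·4!·3!/10! = 288/3628800
(j±m)!: 4!·2!·1!·4!·3!·4! = 165888
prefactor² = (2J+1)·Δ·N² = 18432/175
  k=0: +1/(0!·2!·2!·1!·2!·2!) = 1/16
  k=1: −1/(1!·1!·1!·0!·3!·3!) = -1/36
Σ = 5/144  ⇒  CG² = 18432/175·(5/144)² = 8/63
CG = +√(8/63) = +0.356348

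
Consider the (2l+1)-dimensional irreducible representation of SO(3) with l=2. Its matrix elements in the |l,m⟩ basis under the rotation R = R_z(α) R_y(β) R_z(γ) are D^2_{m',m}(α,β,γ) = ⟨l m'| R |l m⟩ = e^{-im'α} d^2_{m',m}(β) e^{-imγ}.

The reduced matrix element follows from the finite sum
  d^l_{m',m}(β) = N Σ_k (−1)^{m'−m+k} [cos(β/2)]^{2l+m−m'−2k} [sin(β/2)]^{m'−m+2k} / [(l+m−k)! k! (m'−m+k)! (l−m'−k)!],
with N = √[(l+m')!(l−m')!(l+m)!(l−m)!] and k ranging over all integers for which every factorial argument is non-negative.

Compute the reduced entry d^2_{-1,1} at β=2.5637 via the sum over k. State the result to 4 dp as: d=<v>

d^2_{-1,1}(β=2.5637) via the finite sum:
Half-angle: c=0.284942, s=0.958545. N=√(1·6·6·1)=6.000000
Admissible k: 2..3 (factorial args all ≥0)
  k=2: (−1)^0·6.0000/(2)·0.2849^2·0.9585^2 = +0.223800
  k=3: (−1)^1·6.0000/(6)·0.2849^0·0.9585^4 = -0.844208
d^2_{-1,1}(2.5637) = +0.223800 -0.844208 = -0.620408

d=-0.6204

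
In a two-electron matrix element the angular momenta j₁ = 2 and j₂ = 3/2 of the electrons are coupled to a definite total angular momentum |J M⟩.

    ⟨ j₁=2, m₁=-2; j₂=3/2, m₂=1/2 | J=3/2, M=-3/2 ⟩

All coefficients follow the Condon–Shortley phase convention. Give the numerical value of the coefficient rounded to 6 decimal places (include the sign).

+0.632456  (= +√(2/5))

triangle: 2!·2!·1!/6! = 4/720
(j±m)!: 0!·4!·2!·1!·0!·3! = 288
prefactor² = (2J+1)·Δ·N² = 32/5
  k=2: +1/(2!·0!·2!·0!·0!·1!) = 1/4
Σ = 1/4  ⇒  CG² = 32/5·(1/4)² = 2/5
CG = +√(2/5) = +0.632456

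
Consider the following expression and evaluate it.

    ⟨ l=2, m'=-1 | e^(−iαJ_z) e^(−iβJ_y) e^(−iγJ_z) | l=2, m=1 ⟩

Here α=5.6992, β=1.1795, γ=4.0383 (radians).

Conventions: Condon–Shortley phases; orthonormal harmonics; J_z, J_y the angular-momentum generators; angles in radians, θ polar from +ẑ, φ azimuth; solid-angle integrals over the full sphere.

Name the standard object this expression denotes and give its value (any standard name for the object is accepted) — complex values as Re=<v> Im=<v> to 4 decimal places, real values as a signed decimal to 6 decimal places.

This is a Wigner D-matrix element — the rotation-matrix element ⟨l m'| R(α,β,γ) |l m⟩ in the angular-momentum basis.
First d^2_{-1,1}(β=1.1795), then the phase factors e^{-i(-1)α} and e^{-i(1)γ}:
c=cos(1.179500/2)=0.831080, s=sin(1.179500/2)=0.556153; N=√[1·6·6·1]=6.000000
Admissible k: 2..3 (factorial args all ≥0)
  k=2: (−1)^0·6.0000/(2)·0.8311^2·0.5562^2 = +0.640908
  k=3: (−1)^1·6.0000/(6)·0.8311^0·0.5562^4 = -0.095670
d^2_{-1,1}(1.1795) = +0.640908 -0.095670 = +0.545237
Phases: e^{-i·(-1)·5.6992}=+0.834272-0.551353i, e^{-i·(1)·4.0383}=-0.624186+0.781276i ⇒ D=-0.049061+0.543026i

Wigner D-matrix element, Re=-0.0491 Im=0.5430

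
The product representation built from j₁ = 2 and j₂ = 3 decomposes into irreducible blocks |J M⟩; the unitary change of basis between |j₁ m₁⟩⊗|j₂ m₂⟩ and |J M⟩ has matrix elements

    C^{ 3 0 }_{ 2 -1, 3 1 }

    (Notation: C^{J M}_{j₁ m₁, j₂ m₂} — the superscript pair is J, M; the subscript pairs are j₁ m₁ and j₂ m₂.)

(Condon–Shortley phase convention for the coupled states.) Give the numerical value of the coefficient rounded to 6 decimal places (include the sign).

+√(1/30) = +0.182574

√[7·2!2!4!/9! · 1!3!4!2!3!3!] = √(96/5)
  +(−1)^1/∏(1,1,2,3,0,1)! = -1/12  (running -1/12)
  +(−1)^2/∏(2,0,1,2,1,2)! = 1/8  (running 1/24)
⟨..|..⟩ = √(96/5)·(1/24) = +0.182574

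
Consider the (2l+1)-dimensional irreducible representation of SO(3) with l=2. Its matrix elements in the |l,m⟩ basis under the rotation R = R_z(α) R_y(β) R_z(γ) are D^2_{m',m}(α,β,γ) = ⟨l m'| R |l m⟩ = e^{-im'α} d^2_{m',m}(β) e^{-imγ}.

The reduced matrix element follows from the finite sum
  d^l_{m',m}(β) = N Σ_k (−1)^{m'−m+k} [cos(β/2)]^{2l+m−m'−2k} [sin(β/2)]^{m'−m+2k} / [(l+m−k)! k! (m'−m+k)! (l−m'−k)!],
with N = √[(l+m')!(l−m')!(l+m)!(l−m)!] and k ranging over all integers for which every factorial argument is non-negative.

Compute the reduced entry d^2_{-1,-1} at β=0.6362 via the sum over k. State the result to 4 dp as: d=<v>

d^2_{-1,-1}(β=0.6362) via the finite sum:
c=cos(0.636200/2)=0.949831, s=sin(0.636200/2)=0.312762; N=√[1·6·1·6]=6.000000
k: max(0,(-1)−(-1))=0 … min(2+(-1),2−(-1))=1
  k=0: (−1)^0·6.0000/(6)·0.9498^4·0.3128^0 = +0.813928
  k=1: (−1)^1·6.0000/(2)·0.9498^2·0.3128^2 = -0.264755
d^2_{-1,-1}(0.6362) = +0.813928 -0.264755 = +0.549174

d=0.5492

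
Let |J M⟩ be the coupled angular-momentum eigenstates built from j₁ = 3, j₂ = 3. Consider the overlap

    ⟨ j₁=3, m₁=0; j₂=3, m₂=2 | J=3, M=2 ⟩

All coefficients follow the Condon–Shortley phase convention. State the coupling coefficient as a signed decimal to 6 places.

√[7·3!3!3!/10! · 3!3!5!1!5!1!] = √(216)
  +(−1)^2/∏(2,1,1,3,2,0)! = 1/24  (running 1/24)
  +(−1)^3/∏(3,0,0,2,3,1)! = -1/72  (running 1/36)
⟨..|..⟩ = √(216)·(1/36) = +0.408248

+√(1/6) ≈ +0.408248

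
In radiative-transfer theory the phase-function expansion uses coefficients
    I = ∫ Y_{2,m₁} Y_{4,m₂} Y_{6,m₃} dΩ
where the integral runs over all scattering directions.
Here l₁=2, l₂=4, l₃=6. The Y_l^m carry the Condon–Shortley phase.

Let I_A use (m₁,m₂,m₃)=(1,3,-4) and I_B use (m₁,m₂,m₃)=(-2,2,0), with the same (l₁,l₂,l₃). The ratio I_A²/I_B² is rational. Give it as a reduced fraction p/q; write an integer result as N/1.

16/1

l's match ⇒ only the (l;m) 3-j factors differ between A and B.
A: triangle coeff Δ(2,4,6) = 1/6435; Σ_t [0,0]: t=0:+1/30240 = 1/30240; (3j)²=16/429 [(2 4 6; 1 3 -4)], sign=+1
B: triangle coeff Δ(2,4,6) = 1/6435; Σ_t [0,0]: t=0:+1/34560 = 1/34560; (3j)²=1/429 [(2 4 6; -2 2 0)], sign=+1
I_A²/I_B² = (16/429)/(1/429) = 16/1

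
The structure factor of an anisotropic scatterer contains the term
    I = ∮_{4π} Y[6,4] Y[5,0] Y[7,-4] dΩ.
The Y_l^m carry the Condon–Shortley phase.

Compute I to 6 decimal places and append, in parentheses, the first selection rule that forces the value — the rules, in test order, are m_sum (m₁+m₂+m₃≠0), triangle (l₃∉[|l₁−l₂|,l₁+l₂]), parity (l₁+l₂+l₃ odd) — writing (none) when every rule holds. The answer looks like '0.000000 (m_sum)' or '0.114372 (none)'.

Checks pass: Σm=0; 18 even; l₃=7∈[1,11].
(2·6+1)(2·5+1)(2·7+1) = 2145
Δ: 4! 8! 6! / 19! → 1/174594420
sum: t=0:+1/4147200 t=1:−1/207360 t=2:+1/82944 t=3:−1/207360 t=4:+1/4147200 = 1/345600
3j²(6 5 7; 0 0 0) = Δ·Π!·Σ² = 420/46189  (sign -1)
sum: t=0:+1/4147200 t=1:−1/1451520 t=2:+1/5806080 = -1/3628800
3j²(6 5 7; 4 0 -4) = Δ·Π!·Σ² = 320/29393  (sign +1)
combine: 4πI² = 2145·420/46189·320/29393 = 288000/1356277
take √, sign -1: I = -0.12999215
No selection rule forces the value: the integral is nonzero (none).

-0.129992 (none)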